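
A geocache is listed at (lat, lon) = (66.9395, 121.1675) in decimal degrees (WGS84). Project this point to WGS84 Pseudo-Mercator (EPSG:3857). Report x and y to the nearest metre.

Web Mercator is spherical with R = a = 6378137 m.
x = R·λ = 6378137 × 2.114771821 = 13488304.401 m.
y = R·ln tan(π/4 + φ/2) = 6378137 × 1.589624626 = 10138843.643 m.

x 13488304 m, y 10138844 m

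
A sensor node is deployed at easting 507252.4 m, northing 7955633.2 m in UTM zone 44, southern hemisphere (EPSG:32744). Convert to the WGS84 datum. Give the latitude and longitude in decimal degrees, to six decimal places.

Zone 44S: λ₀ = 81°, k₀ = 0.9996, false easting 500000 m, false northing 10000000 m.
Meridian distance M = (N − FN)/k₀ = -2045184.9 m.
Inverse transverse Mercator on WGS84 gives φ = -18.48969995°, λ = 81.06869977°.

lat -18.489700°, lon 81.068700°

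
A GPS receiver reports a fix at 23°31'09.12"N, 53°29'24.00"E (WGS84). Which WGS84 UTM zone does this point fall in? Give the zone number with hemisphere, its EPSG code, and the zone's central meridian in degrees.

Zone 39N (EPSG:32639), central meridian 51°

UTM zone = ⌊(λ + 180)/6⌋ + 1; 53.4900° ∈ [48°, 54°) → zone 39.
Hemisphere: N (φ ≥ 0).
Central meridian λ₀ = 6×39 − 183 = 51°.
EPSG code: 32639.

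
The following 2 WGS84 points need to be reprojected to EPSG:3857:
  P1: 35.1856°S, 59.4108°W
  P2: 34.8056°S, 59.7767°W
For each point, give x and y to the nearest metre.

Web Mercator: x = R·λ, y = R·ln tan(π/4+φ/2), R = 6378137 m.
P1 (-35.1856°, -59.4108°) → (-6613580.004, -4189132.135) m.
P2 (-34.8056°, -59.7767°) → (-6654311.805, -4137494.242) m.

P1: x -6613580 m, y -4189132 m; P2: x -6654312 m, y -4137494 m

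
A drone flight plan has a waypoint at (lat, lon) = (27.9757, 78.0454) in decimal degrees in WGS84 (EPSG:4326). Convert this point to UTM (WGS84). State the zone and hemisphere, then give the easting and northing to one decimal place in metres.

Longitude 78.0454° lies in the 6° band [78°, 84°), giving zone 44; latitude is north of the equator, so 44N.
Zone 44 central meridian λ₀ = 6×44 − 183 = 81°; Δλ = -2.9546°.
Transverse Mercator on WGS84 with k₀ = 0.9996 gives E = 209358.500 m, N = 3098027.890 m.

Zone 44N: E 209358.5 m, N 3098027.9 m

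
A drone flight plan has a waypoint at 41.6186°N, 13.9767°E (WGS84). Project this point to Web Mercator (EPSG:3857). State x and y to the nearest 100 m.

Web Mercator is spherical with R = a = 6378137 m.
x = R·λ = 6378137 × 0.243939434 = 1555879.127 m.
y = R·ln tan(π/4 + φ/2) = 6378137 × 0.800236447 = 5104017.690 m.

x 1555900 m, y 5104000 m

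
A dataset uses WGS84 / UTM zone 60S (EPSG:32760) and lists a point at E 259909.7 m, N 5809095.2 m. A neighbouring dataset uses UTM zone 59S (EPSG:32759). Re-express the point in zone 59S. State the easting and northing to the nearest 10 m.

UTM 60S → geographic: φ = -37.83399962°, λ = 174.27179961°.
UTM 59S (λ₀ = 171°) forward: E = 787940.656 m, N = 5807556.993 m.

E 787940 m, N 5807560 m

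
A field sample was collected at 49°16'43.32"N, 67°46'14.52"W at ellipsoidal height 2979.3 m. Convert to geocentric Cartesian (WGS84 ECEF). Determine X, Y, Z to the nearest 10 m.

WGS84: a = 6378137 m, e² = 0.006694380; N(φ) = a/√(1−e²sin²φ) = 6390435.252 m.
X = (N+h)·cosφ·cosλ = 1577924.760 m; Y = (N+h)·cosφ·sinλ = -3860941.517 m; Z = (N(1−e²)+h)·sinφ = 4813094.250 m.

X 1577920 m, Y -3860940 m, Z 4813090 m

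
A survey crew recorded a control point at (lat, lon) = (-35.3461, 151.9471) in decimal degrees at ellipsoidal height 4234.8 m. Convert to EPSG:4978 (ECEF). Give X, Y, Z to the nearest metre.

WGS84: a = 6378137 m, e² = 0.006694380; N(φ) = a/√(1−e²sin²φ) = 6385294.026 m.
X = (N+h)·cosφ·cosλ = -4599451.879 m; Y = (N+h)·cosφ·sinλ = 2451021.771 m; Z = (N(1−e²)+h)·sinφ = -3671703.588 m.

X -4599452 m, Y 2451022 m, Z -3671704 m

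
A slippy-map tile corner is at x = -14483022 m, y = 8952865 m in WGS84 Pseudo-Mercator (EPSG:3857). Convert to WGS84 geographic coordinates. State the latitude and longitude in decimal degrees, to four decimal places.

R = 6378137 m. λ = x/R = -130.10320023°.
φ = 2·arctan(exp(y/R)) − 90° = 2·arctan(4.07015) − 90° = 62.39270177°.

lat 62.3927°, lon -130.1032°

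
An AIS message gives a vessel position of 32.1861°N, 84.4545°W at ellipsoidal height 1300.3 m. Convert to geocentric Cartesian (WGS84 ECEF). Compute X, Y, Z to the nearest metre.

X 522241 m, Y -5378902 m, Z 3378607 m

WGS84: a = 6378137 m, e² = 0.006694380; N(φ) = a/√(1−e²sin²φ) = 6384203.127 m.
X = (N+h)·cosφ·cosλ = 522240.791 m; Y = (N+h)·cosφ·sinλ = -5378901.828 m; Z = (N(1−e²)+h)·sinφ = 3378606.883 m.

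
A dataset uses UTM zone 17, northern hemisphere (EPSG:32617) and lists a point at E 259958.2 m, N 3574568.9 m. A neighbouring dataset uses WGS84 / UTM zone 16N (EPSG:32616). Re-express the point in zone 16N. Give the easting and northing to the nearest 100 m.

E 825100 m, N 3576900 m

UTM 17N → geographic: φ = 32.28220038°, λ = -83.54880049°.
UTM 16N (λ₀ = -87°) forward: E = 825066.890 m, N = 3576948.885 m.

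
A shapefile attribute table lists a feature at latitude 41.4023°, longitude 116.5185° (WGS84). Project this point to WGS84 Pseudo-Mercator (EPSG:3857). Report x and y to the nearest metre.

Web Mercator is spherical with R = a = 6378137 m.
x = R·λ = 6378137 × 2.033631464 = 12970780.088 m.
y = R·ln tan(π/4 + φ/2) = 6378137 × 0.795195078 = 5071863.147 m.

x 12970780 m, y 5071863 m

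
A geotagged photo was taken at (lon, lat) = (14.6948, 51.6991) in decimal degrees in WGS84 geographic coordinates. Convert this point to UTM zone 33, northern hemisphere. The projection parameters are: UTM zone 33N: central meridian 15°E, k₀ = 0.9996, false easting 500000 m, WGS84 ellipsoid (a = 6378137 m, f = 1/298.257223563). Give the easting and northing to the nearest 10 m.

Zone 33 central meridian λ₀ = 6×33 − 183 = 15°; Δλ = -0.3052°.
Transverse Mercator on WGS84 with k₀ = 0.9996 gives E = 478907.691 m, N = 5727616.204 m.

E 478910 m, N 5727620 m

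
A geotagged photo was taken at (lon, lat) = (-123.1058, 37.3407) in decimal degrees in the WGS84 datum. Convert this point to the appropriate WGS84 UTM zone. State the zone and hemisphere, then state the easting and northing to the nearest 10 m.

Longitude -123.1058° lies in the 6° band [-126°, -120°), giving zone 10; latitude is north of the equator, so 10N.
Zone 10 central meridian λ₀ = 6×10 − 183 = -123°; Δλ = -0.1058°.
Transverse Mercator on WGS84 with k₀ = 0.9996 gives E = 490628.498 m, N = 4132673.666 m.

Zone 10N: E 490630 m, N 4132670 m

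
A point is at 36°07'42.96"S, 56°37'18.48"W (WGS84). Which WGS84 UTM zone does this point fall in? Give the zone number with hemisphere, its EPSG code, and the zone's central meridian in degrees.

Zone 21S (EPSG:32721), central meridian -57°

UTM zone = ⌊(λ + 180)/6⌋ + 1; -56.6218° ∈ [-60°, -54°) → zone 21.
Hemisphere: S (φ < 0).
Central meridian λ₀ = 6×21 − 183 = -57°.
EPSG code: 32721.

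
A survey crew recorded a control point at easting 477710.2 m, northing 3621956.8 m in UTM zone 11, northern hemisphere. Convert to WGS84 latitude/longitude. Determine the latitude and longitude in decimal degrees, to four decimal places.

lat 32.7352°, lon -117.2379°

Zone 11N: λ₀ = -117°, k₀ = 0.9996, false easting 500000 m.
Meridian distance M = (N − FN)/k₀ = 3623406.2 m.
Inverse transverse Mercator on WGS84 gives φ = 32.73519967°, λ = -117.23789999°.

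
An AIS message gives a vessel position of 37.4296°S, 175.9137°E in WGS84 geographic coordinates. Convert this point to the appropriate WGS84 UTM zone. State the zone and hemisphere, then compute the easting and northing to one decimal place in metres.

Zone 60S: E 403890.3 m, N 5856915.2 m

Longitude 175.9137° lies in the 6° band [174°, 180°), giving zone 60; latitude is south of the equator, so 60S.
Zone 60 central meridian λ₀ = 6×60 − 183 = 177°; Δλ = -1.0863°.
Transverse Mercator on WGS84 with k₀ = 0.9996 gives E = 403890.270 m, N = 5856915.184 m.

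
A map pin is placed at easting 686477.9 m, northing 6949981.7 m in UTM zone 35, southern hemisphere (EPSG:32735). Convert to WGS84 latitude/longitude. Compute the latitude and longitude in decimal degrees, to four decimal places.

lat -27.5612°, lon 28.8888°

Zone 35S: λ₀ = 27°, k₀ = 0.9996, false easting 500000 m, false northing 10000000 m.
Meridian distance M = (N − FN)/k₀ = -3051238.8 m.
Inverse transverse Mercator on WGS84 gives φ = -27.56119987°, λ = 28.88880031°.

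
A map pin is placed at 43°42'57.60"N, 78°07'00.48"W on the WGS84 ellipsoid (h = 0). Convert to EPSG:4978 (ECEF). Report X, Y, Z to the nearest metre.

X 950790 m, Y -4518388 m, Z 4385339 m

WGS84: a = 6378137 m, e² = 0.006694380; N(φ) = a/√(1−e²sin²φ) = 6388357.665 m.
X = (N+h)·cosφ·cosλ = 950790.017 m; Y = (N+h)·cosφ·sinλ = -4518387.675 m; Z = (N(1−e²)+h)·sinφ = 4385338.548 m.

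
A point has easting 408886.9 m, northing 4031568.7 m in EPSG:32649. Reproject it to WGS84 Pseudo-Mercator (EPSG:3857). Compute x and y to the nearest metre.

x 12243318 m, y 4359259 m

Unproject from UTM 49N (λ₀ = 111°) → φ = 36.42499976°, λ = 109.98359999°.
Web Mercator (R = 6378137 m): x = 12243318.346 m, y = 4359259.371 m.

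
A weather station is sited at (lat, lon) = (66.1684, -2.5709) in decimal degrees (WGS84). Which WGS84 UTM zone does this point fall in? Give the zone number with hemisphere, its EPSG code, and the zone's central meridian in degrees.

Zone 30N (EPSG:32630), central meridian -3°

UTM zone = ⌊(λ + 180)/6⌋ + 1; -2.5709° ∈ [-6°, 0°) → zone 30.
Hemisphere: N (φ ≥ 0).
Central meridian λ₀ = 6×30 − 183 = -3°.
EPSG code: 32630.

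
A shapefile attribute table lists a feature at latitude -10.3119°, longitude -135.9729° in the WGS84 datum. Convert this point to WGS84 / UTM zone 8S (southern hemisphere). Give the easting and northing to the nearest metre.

E 393473 m, N 8859941 m

Zone 8 central meridian λ₀ = 6×8 − 183 = -135°; Δλ = -0.9729°.
Transverse Mercator on WGS84 with k₀ = 0.9996 gives E = 393472.958 m, N = 8859940.510 m.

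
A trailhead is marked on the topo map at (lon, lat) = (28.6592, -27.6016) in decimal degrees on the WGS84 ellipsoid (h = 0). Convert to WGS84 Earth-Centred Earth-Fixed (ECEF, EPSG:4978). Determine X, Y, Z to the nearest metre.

WGS84: a = 6378137 m, e² = 0.006694380; N(φ) = a/√(1−e²sin²φ) = 6382724.818 m.
X = (N+h)·cosφ·cosλ = 4963344.493 m; Y = (N+h)·cosφ·sinλ = 2712759.769 m; Z = (N(1−e²)+h)·sinφ = -2937452.108 m.

X 4963344 m, Y 2712760 m, Z -2937452 m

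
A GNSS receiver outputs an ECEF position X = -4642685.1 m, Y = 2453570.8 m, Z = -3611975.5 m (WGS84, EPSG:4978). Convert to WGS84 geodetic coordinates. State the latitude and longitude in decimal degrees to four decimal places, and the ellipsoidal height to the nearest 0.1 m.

lat -34.7018°, lon 152.1444°, h 2207.6 m

λ = atan2(Y, X) = 152.14439981°; p = √(X²+Y²) = 5251146.0 m.
Bowring's method on WGS84 (a = 6378137 m, b = 6356752.314 m) gives φ = -34.70179971°, h = 2207.580 m.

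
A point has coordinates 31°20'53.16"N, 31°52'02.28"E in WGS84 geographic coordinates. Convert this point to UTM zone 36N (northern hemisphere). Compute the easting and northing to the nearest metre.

Zone 36 central meridian λ₀ = 6×36 − 183 = 33°; Δλ = -1.1327°.
Transverse Mercator on WGS84 with k₀ = 0.9996 gives E = 392257.145 m, N = 3468735.298 m.

E 392257 m, N 3468735 m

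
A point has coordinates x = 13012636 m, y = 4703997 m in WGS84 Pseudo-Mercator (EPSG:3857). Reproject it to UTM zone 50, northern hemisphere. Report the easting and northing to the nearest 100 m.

E 490800 m, N 4303100 m

Web Mercator inverse (R = 6378137 m) → φ = 38.87650235°, λ = 116.89449805°.
UTM 50N forward: E = 490848.541 m, N = 4303077.349 m.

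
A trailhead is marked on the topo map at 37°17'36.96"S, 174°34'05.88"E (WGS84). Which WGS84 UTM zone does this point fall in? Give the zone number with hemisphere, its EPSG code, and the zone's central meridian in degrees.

Zone 60S (EPSG:32760), central meridian 177°

UTM zone = ⌊(λ + 180)/6⌋ + 1; 174.5683° ∈ [174°, 180°) → zone 60.
Hemisphere: S (φ < 0).
Central meridian λ₀ = 6×60 − 183 = 177°.
EPSG code: 32760.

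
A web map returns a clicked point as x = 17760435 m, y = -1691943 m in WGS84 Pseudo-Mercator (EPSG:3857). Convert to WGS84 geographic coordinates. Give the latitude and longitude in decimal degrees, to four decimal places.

lat -15.0238°, lon 159.5447°

R = 6378137 m. λ = x/R = 159.54470213°.
φ = 2·arctan(exp(y/R)) − 90° = 2·arctan(0.76700) − 90° = -15.02379864°.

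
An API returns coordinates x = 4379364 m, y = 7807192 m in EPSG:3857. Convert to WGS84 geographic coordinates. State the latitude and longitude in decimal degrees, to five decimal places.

R = 6378137 m. λ = x/R = 39.34049616°.
φ = 2·arctan(exp(y/R)) − 90° = 2·arctan(3.40095) − 90° = 57.22959789°.

lat 57.22960°, lon 39.34050°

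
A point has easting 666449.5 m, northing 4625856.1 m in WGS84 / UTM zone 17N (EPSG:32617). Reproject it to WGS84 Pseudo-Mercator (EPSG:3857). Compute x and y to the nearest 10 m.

x -8793960 m, y 5126160 m

Unproject from UTM 17N (λ₀ = -81°) → φ = 41.76710033°, λ = -78.99750029°.
Web Mercator (R = 6378137 m): x = -8793961.506 m, y = 5126155.796 m.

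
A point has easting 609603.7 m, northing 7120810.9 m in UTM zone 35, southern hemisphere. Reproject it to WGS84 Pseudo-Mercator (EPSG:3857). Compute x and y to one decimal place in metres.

Unproject from UTM 35S (λ₀ = 27°) → φ = -26.02750022°, λ = 28.09540024°.
Web Mercator (R = 6378137 m): x = 3127565.649 m, y = -3002487.363 m.

x 3127565.6 m, y -3002487.4 m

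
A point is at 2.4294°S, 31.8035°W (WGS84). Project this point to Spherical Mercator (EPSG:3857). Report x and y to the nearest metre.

Web Mercator is spherical with R = a = 6378137 m.
x = R·λ = 6378137 × -0.555075789 = -3540349.425 m.
y = R·ln tan(π/4 + φ/2) = 6378137 × -0.042413740 = -270520.642 m.

x -3540349 m, y -270521 m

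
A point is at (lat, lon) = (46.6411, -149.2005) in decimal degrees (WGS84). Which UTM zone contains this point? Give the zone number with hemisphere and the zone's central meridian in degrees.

UTM zone = ⌊(λ + 180)/6⌋ + 1; -149.2005° ∈ [-150°, -144°) → zone 6.
Hemisphere: N (φ ≥ 0).
Central meridian λ₀ = 6×6 − 183 = -147°.

Zone 6N, central meridian -147°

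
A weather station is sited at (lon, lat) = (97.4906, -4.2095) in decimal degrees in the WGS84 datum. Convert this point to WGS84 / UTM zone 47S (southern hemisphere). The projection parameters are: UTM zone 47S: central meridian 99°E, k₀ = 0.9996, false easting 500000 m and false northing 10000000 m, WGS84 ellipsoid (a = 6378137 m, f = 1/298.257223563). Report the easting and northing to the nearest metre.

Zone 47 central meridian λ₀ = 6×47 − 183 = 99°; Δλ = -1.5094°.
Transverse Mercator on WGS84 with k₀ = 0.9996 gives E = 332472.349 m, N = 9534553.367 m.

E 332472 m, N 9534553 m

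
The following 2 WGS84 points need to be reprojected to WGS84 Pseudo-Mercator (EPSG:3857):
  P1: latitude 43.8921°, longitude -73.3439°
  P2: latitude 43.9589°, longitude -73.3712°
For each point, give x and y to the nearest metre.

Web Mercator: x = R·λ, y = R·ln tan(π/4+φ/2), R = 6378137 m.
P1 (43.8921°, -73.3439°) → (-8164605.601, 5448759.565) m.
P2 (43.9589°, -73.3712°) → (-8167644.623, 5459084.065) m.

P1: x -8164606 m, y 5448760 m; P2: x -8167645 m, y 5459084 m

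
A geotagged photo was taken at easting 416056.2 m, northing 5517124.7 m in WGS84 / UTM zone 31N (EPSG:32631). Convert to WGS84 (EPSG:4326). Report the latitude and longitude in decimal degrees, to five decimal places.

lat 49.80070°, lon 1.83350°

Zone 31N: λ₀ = 3°, k₀ = 0.9996, false easting 500000 m.
Meridian distance M = (N − FN)/k₀ = 5519332.4 m.
Inverse transverse Mercator on WGS84 gives φ = 49.80069977°, λ = 1.83349954°.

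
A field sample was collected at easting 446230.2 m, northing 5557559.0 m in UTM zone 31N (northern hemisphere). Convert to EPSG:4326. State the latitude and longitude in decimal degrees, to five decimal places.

lat 50.16780°, lon 2.24710°

Zone 31N: λ₀ = 3°, k₀ = 0.9996, false easting 500000 m.
Meridian distance M = (N − FN)/k₀ = 5559782.9 m.
Inverse transverse Mercator on WGS84 gives φ = 50.16779958°, λ = 2.24710040°.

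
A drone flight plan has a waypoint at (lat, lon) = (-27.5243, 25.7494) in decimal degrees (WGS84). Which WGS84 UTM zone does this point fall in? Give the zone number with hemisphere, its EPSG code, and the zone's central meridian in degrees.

Zone 35S (EPSG:32735), central meridian 27°

UTM zone = ⌊(λ + 180)/6⌋ + 1; 25.7494° ∈ [24°, 30°) → zone 35.
Hemisphere: S (φ < 0).
Central meridian λ₀ = 6×35 − 183 = 27°.
EPSG code: 32735.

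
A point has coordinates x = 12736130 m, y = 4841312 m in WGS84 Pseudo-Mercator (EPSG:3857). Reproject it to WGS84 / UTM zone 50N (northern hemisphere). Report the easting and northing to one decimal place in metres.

Web Mercator inverse (R = 6378137 m) → φ = 39.83029658°, λ = 114.41060240°.
UTM 50N forward: E = 278409.912 m, N = 4412130.477 m.

E 278409.9 m, N 4412130.5 m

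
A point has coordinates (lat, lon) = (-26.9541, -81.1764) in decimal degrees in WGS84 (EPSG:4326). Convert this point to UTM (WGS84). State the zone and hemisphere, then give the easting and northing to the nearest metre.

Longitude -81.1764° lies in the 6° band [-84°, -78°), giving zone 17; latitude is south of the equator, so 17S.
Zone 17 central meridian λ₀ = 6×17 − 183 = -81°; Δλ = -0.1764°.
Transverse Mercator on WGS84 with k₀ = 0.9996 gives E = 482491.324 m, N = 7018636.371 m.

Zone 17S: E 482491 m, N 7018636 m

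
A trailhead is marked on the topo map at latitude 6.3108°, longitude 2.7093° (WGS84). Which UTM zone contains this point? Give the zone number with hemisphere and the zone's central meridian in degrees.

Zone 31N, central meridian 3°

UTM zone = ⌊(λ + 180)/6⌋ + 1; 2.7093° ∈ [0°, 6°) → zone 31.
Hemisphere: N (φ ≥ 0).
Central meridian λ₀ = 6×31 − 183 = 3°.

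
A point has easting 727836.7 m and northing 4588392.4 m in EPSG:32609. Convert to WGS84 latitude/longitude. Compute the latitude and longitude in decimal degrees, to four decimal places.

Zone 9N: λ₀ = -129°, k₀ = 0.9996, false easting 500000 m.
Meridian distance M = (N − FN)/k₀ = 4590228.5 m.
Inverse transverse Mercator on WGS84 gives φ = 41.41480018°, λ = -126.27390000°.

lat 41.4148°, lon -126.2739°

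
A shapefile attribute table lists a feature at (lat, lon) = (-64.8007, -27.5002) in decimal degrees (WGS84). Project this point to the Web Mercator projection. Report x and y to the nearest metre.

Web Mercator is spherical with R = a = 6378137 m.
x = R·λ = 6378137 × -0.479969035 = -3061308.261 m.
y = R·ln tan(π/4 + φ/2) = 6378137 × -1.498254075 = -9556069.749 m.

x -3061308 m, y -9556070 m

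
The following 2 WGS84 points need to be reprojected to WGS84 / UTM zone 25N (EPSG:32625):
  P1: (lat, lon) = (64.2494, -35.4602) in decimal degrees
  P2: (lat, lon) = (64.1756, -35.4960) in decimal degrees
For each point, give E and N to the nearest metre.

UTM zone 25N: λ₀ = -33°, k₀ = 0.9996.
P1 (64.2494°, -35.4602°) → (380762.795, 7127112.181) m.
P2 (64.1756°, -35.4960°) → (378705.774, 7118960.660) m.

P1: E 380763 m, N 7127112 m; P2: E 378706 m, N 7118961 m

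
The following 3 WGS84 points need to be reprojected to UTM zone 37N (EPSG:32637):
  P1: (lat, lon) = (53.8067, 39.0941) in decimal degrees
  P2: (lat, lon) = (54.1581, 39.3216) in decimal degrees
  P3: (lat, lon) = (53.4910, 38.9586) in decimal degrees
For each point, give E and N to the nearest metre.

UTM zone 37N: λ₀ = 39°, k₀ = 0.9996.
P1 (53.8067°, 39.0941°) → (506196.751, 5962019.466) m.
P2 (54.1581°, 39.3216°) → (521000.740, 6001159.954) m.
P3 (53.4910°, 38.9586°) → (497253.253, 5926893.292) m.

P1: E 506197 m, N 5962019 m; P2: E 521001 m, N 6001160 m; P3: E 497253 m, N 5926893 m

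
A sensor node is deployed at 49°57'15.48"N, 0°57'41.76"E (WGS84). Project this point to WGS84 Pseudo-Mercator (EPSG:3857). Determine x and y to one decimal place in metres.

x 107044.8 m, y 6438365.2 m

Web Mercator is spherical with R = a = 6378137 m.
x = R·λ = 6378137 × 0.016783086 = 107044.822 m.
y = R·ln tan(π/4 + φ/2) = 6378137 × 1.009442909 = 6438365.164 m.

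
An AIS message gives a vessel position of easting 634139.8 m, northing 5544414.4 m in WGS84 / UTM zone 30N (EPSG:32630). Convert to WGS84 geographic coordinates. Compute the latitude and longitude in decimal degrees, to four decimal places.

lat 50.0369°, lon -1.1268°

Zone 30N: λ₀ = -3°, k₀ = 0.9996, false easting 500000 m.
Meridian distance M = (N − FN)/k₀ = 5546633.1 m.
Inverse transverse Mercator on WGS84 gives φ = 50.03690043°, λ = -1.12680040°.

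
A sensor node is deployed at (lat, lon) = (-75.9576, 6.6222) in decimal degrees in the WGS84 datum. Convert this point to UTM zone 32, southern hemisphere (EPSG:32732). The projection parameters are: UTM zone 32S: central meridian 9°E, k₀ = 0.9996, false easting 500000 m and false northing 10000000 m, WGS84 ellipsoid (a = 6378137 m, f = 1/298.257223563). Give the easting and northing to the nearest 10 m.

Zone 32 central meridian λ₀ = 6×32 − 183 = 9°; Δλ = -2.3778°.
Transverse Mercator on WGS84 with k₀ = 0.9996 gives E = 435613.124 m, N = 1568249.430 m.

E 435610 m, N 1568250 m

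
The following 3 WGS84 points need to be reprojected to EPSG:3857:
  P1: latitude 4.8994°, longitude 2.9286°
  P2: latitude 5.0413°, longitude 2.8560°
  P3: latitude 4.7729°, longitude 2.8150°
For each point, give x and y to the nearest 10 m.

Web Mercator: x = R·λ, y = R·ln tan(π/4+φ/2), R = 6378137 m.
P1 (4.8994°, 2.9286°) → (326010.261, 546064.597) m.
P2 (5.0413°, 2.8560°) → (317928.466, 561920.460) m.
P3 (4.7729°, 2.8150°) → (313364.367, 531932.366) m.

P1: x 326010 m, y 546060 m; P2: x 317930 m, y 561920 m; P3: x 313360 m, y 531930 m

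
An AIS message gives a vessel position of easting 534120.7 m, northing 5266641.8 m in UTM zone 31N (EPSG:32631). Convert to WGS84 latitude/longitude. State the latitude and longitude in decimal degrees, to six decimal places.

lat 47.552300°, lon 3.453500°

Zone 31N: λ₀ = 3°, k₀ = 0.9996, false easting 500000 m.
Meridian distance M = (N − FN)/k₀ = 5268749.3 m.
Inverse transverse Mercator on WGS84 gives φ = 47.55229982°, λ = 3.45350032°.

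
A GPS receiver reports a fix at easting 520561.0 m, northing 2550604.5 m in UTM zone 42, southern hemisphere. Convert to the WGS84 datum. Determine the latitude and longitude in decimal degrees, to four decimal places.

Zone 42S: λ₀ = 69°, k₀ = 0.9996, false easting 500000 m, false northing 10000000 m.
Meridian distance M = (N − FN)/k₀ = -7452376.5 m.
Inverse transverse Mercator on WGS84 gives φ = -67.16090030°, λ = 69.47469922°.

lat -67.1609°, lon 69.4747°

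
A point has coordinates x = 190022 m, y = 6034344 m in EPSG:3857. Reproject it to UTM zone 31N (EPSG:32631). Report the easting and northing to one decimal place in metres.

E 402735.5 m, N 5268463.8 m

Web Mercator inverse (R = 6378137 m) → φ = 47.56230232°, λ = 1.70699667°.
UTM 31N forward: E = 402735.473 m, N = 5268463.837 m.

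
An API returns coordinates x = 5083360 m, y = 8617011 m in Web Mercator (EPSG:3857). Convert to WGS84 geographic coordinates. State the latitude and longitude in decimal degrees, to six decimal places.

R = 6378137 m. λ = x/R = 45.66459983°.
φ = 2·arctan(exp(y/R)) − 90° = 2·arctan(3.86137) − 90° = 60.96159863°.

lat 60.961599°, lon 45.664600°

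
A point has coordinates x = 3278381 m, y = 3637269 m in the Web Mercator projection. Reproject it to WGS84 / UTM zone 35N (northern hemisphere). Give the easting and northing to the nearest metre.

Web Mercator inverse (R = 6378137 m) → φ = 31.03479684°, λ = 29.45019759°.
UTM 35N forward: E = 733859.368 m, N = 3436037.278 m.

E 733859 m, N 3436037 m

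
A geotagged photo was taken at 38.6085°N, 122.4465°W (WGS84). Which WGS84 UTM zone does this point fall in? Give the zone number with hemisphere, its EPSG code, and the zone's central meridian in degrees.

Zone 10N (EPSG:32610), central meridian -123°

UTM zone = ⌊(λ + 180)/6⌋ + 1; -122.4465° ∈ [-126°, -120°) → zone 10.
Hemisphere: N (φ ≥ 0).
Central meridian λ₀ = 6×10 − 183 = -123°.
EPSG code: 32610.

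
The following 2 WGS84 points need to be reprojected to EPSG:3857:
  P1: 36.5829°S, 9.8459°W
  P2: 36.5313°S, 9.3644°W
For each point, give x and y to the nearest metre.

Web Mercator: x = R·λ, y = R·ln tan(π/4+φ/2), R = 6378137 m.
P1 (-36.5829°, -9.8459°) → (-1096040.574, -4381126.800) m.
P2 (-36.5313°, -9.3644°) → (-1042440.240, -4373975.865) m.

P1: x -1096041 m, y -4381127 m; P2: x -1042440 m, y -4373976 m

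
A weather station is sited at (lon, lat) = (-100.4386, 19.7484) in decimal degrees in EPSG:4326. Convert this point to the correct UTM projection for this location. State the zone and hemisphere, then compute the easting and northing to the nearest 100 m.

Longitude -100.4386° lies in the 6° band [-102°, -96°), giving zone 14; latitude is north of the equator, so 14N.
Zone 14 central meridian λ₀ = 6×14 − 183 = -99°; Δλ = -1.4386°.
Transverse Mercator on WGS84 with k₀ = 0.9996 gives E = 349264.966 m, N = 2184279.145 m.

Zone 14N: E 349300 m, N 2184300 m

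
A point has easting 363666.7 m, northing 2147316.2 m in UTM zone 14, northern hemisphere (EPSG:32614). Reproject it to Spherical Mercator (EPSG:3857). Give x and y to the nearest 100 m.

Unproject from UTM 14N (λ₀ = -99°) → φ = 19.41549956°, λ = -100.29849955°.
Web Mercator (R = 6378137 m): x = -11165177.897 m, y = 2203915.862 m.

x -11165200 m, y 2203900 m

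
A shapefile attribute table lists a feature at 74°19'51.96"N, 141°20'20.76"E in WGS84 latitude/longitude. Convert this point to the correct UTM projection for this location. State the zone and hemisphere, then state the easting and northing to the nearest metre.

Longitude 141.3391° lies in the 6° band [138°, 144°), giving zone 54; latitude is north of the equator, so 54N.
Zone 54 central meridian λ₀ = 6×54 − 183 = 141°; Δλ = +0.3391°.
Transverse Mercator on WGS84 with k₀ = 0.9996 gives E = 510222.660 m, N = 8249006.497 m.

Zone 54N: E 510223 m, N 8249006 m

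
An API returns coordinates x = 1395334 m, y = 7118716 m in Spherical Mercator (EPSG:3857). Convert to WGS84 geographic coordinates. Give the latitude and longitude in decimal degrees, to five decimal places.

lat 53.72750°, lon 12.53450°

R = 6378137 m. λ = x/R = 12.53449859°.
φ = 2·arctan(exp(y/R)) − 90° = 2·arctan(3.05296) − 90° = 53.72749976°.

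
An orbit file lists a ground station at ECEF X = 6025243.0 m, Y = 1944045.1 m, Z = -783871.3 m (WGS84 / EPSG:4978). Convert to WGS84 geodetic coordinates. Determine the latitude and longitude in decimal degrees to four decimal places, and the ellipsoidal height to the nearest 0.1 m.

lat -7.1051°, lon 17.8823°, h 1632.5 m

λ = atan2(Y, X) = 17.88229958°; p = √(X²+Y²) = 6331102.9 m.
Bowring's method on WGS84 (a = 6378137 m, b = 6356752.314 m) gives φ = -7.10509988°, h = 1632.496 m.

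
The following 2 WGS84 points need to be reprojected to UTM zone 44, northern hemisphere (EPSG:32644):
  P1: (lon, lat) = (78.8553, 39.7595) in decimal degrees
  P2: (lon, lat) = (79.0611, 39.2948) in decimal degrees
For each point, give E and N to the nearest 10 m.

P1: E 316280 m, N 4403260 m; P2: E 332800 m, N 4351280 m

UTM zone 44N: λ₀ = 81°, k₀ = 0.9996.
P1 (39.7595°, 78.8553°) → (316280.516, 4403264.341) m.
P2 (39.2948°, 79.0611°) → (332799.785, 4351283.728) m.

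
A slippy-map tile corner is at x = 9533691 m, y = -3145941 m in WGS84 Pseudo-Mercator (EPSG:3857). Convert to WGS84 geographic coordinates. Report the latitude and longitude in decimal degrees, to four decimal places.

R = 6378137 m. λ = x/R = 85.64260339°.
φ = 2·arctan(exp(y/R)) − 90° = 2·arctan(0.61065) − 90° = -27.17970092°.

lat -27.1797°, lon 85.6426°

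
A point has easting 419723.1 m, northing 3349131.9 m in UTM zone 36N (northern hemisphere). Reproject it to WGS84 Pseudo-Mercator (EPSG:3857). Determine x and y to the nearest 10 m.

x 3580640 m, y 3538460 m

Unproject from UTM 36N (λ₀ = 33°) → φ = 30.27120022°, λ = 32.16539973°.
Web Mercator (R = 6378137 m): x = 3580635.919 m, y = 3538457.953 m.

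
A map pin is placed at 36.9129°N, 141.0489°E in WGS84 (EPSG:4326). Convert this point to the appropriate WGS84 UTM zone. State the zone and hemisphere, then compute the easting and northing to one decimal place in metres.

Longitude 141.0489° lies in the 6° band [138°, 144°), giving zone 54; latitude is north of the equator, so 54N.
Zone 54 central meridian λ₀ = 6×54 − 183 = 141°; Δλ = +0.0489°.
Transverse Mercator on WGS84 with k₀ = 0.9996 gives E = 504355.888 m, N = 4085211.272 m.

Zone 54N: E 504355.9 m, N 4085211.3 m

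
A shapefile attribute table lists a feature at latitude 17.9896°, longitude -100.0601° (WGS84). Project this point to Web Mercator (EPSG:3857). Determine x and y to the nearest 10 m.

x -11138640 m, y 2036330 m

Web Mercator is spherical with R = a = 6378137 m.
x = R·λ = 6378137 × -1.746378195 = -11138639.381 m.
y = R·ln tan(π/4 + φ/2) = 6378137 × 0.319267410 = 2036331.279 m.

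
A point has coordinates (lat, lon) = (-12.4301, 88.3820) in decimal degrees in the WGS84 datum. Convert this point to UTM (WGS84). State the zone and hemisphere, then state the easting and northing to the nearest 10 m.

Zone 45S: E 650210 m, N 8625500 m

Longitude 88.3820° lies in the 6° band [84°, 90°), giving zone 45; latitude is south of the equator, so 45S.
Zone 45 central meridian λ₀ = 6×45 − 183 = 87°; Δλ = +1.3820°.
Transverse Mercator on WGS84 with k₀ = 0.9996 gives E = 650213.847 m, N = 8625496.009 m.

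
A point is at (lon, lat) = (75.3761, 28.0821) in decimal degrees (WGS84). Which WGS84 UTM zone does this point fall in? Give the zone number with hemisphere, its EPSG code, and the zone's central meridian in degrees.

Zone 43N (EPSG:32643), central meridian 75°

UTM zone = ⌊(λ + 180)/6⌋ + 1; 75.3761° ∈ [72°, 78°) → zone 43.
Hemisphere: N (φ ≥ 0).
Central meridian λ₀ = 6×43 − 183 = 75°.
EPSG code: 32643.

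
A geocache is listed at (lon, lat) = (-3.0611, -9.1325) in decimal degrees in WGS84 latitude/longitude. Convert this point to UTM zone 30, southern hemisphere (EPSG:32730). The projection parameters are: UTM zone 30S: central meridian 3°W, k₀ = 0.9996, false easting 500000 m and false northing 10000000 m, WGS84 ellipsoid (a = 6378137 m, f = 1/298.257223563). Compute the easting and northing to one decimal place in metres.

E 493286.7 m, N 8990498.4 m

Zone 30 central meridian λ₀ = 6×30 − 183 = -3°; Δλ = -0.0611°.
Transverse Mercator on WGS84 with k₀ = 0.9996 gives E = 493286.716 m, N = 8990498.371 m.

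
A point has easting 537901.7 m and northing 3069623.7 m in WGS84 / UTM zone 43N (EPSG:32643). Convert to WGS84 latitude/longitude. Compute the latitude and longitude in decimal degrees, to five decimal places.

Zone 43N: λ₀ = 75°, k₀ = 0.9996, false easting 500000 m.
Meridian distance M = (N − FN)/k₀ = 3070852.0 m.
Inverse transverse Mercator on WGS84 gives φ = 27.75049991°, λ = 75.38459955°.

lat 27.75050°, lon 75.38460°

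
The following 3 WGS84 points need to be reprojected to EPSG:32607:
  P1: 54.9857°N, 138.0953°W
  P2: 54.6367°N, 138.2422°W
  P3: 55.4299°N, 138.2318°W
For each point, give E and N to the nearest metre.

UTM zone 7N: λ₀ = -141°, k₀ = 0.9996.
P1 (54.9857°, -138.0953°) → (685848.304, 6097059.807) m.
P2 (54.6367°, -138.2422°) → (677980.142, 6057859.158) m.
P3 (55.4299°, -138.2318°) → (675155.120, 6146117.220) m.

P1: E 685848 m, N 6097060 m; P2: E 677980 m, N 6057859 m; P3: E 675155 m, N 6146117 m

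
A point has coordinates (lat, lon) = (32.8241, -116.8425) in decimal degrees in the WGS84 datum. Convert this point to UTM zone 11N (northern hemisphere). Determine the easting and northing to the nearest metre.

E 514742 m, N 3631798 m

Zone 11 central meridian λ₀ = 6×11 − 183 = -117°; Δλ = +0.1575°.
Transverse Mercator on WGS84 with k₀ = 0.9996 gives E = 514742.127 m, N = 3631797.911 m.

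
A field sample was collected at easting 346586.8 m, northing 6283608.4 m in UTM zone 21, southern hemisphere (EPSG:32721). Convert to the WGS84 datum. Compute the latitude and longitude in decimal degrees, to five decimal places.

Zone 21S: λ₀ = -57°, k₀ = 0.9996, false easting 500000 m, false northing 10000000 m.
Meridian distance M = (N − FN)/k₀ = -3717878.8 m.
Inverse transverse Mercator on WGS84 gives φ = -33.57620008°, λ = -58.65300007°.

lat -33.57620°, lon -58.65300°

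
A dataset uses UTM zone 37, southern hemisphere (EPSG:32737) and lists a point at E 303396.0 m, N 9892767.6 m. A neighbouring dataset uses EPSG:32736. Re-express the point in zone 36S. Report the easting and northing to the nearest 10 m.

E 971410 m, N 9892520 m

UTM 37S → geographic: φ = -0.96969999°, λ = 37.23319991°.
UTM 36S (λ₀ = 33°) forward: E = 971413.884 m, N = 9892523.782 m.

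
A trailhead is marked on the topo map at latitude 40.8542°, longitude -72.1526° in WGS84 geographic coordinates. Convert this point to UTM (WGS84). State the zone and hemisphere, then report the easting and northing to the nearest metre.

Zone 18N: E 740012 m, N 4526475 m

Longitude -72.1526° lies in the 6° band [-78°, -72°), giving zone 18; latitude is north of the equator, so 18N.
Zone 18 central meridian λ₀ = 6×18 − 183 = -75°; Δλ = +2.8474°.
Transverse Mercator on WGS84 with k₀ = 0.9996 gives E = 740012.051 m, N = 4526475.010 m.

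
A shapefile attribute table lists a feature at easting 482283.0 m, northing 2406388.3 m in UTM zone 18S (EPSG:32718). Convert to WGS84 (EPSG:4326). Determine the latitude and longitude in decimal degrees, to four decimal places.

lat -68.4546°, lon -75.4323°

Zone 18S: λ₀ = -75°, k₀ = 0.9996, false easting 500000 m, false northing 10000000 m.
Meridian distance M = (N − FN)/k₀ = -7596650.4 m.
Inverse transverse Mercator on WGS84 gives φ = -68.45459980°, λ = -75.43230118°.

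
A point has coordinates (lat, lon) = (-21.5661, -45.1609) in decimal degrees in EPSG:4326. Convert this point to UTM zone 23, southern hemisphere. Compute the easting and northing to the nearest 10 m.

E 483340 m, N 7615190 m

Zone 23 central meridian λ₀ = 6×23 − 183 = -45°; Δλ = -0.1609°.
Transverse Mercator on WGS84 with k₀ = 0.9996 gives E = 483341.702 m, N = 7615189.829 m.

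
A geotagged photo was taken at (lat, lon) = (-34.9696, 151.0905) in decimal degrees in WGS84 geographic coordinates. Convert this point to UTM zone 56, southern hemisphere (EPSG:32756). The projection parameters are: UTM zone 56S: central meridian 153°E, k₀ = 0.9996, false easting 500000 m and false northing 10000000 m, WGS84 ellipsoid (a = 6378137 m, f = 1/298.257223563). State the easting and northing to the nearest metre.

Zone 56 central meridian λ₀ = 6×56 − 183 = 153°; Δλ = -1.9095°.
Transverse Mercator on WGS84 with k₀ = 0.9996 gives E = 325679.384 m, N = 6128662.947 m.

E 325679 m, N 6128663 m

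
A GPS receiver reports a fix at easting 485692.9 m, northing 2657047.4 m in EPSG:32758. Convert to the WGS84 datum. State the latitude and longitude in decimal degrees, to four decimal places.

lat -66.2064°, lon 164.6822°

Zone 58S: λ₀ = 165°, k₀ = 0.9996, false easting 500000 m, false northing 10000000 m.
Meridian distance M = (N − FN)/k₀ = -7345891.0 m.
Inverse transverse Mercator on WGS84 gives φ = -66.20640009°, λ = 164.68220073°.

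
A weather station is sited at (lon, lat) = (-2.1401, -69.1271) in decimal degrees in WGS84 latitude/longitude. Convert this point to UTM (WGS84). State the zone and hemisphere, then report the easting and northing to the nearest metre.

Zone 30S: E 534191 m, N 2331226 m

Longitude -2.1401° lies in the 6° band [-6°, 0°), giving zone 30; latitude is south of the equator, so 30S.
Zone 30 central meridian λ₀ = 6×30 − 183 = -3°; Δλ = +0.8599°.
Transverse Mercator on WGS84 with k₀ = 0.9996 gives E = 534191.422 m, N = 2331225.790 m.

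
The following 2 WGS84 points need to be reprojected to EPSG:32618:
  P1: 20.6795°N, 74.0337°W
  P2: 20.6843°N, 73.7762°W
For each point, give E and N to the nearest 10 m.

UTM zone 18N: λ₀ = -75°, k₀ = 0.9996.
P1 (20.6795°, -74.0337°) → (600642.832, 2286977.411) m.
P2 (20.6843°, -73.7762°) → (627460.923, 2287689.765) m.

P1: E 600640 m, N 2286980 m; P2: E 627460 m, N 2287690 m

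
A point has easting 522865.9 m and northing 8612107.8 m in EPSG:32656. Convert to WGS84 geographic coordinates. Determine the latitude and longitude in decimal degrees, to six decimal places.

Zone 56N: λ₀ = 153°, k₀ = 0.9996, false easting 500000 m.
Meridian distance M = (N − FN)/k₀ = 8615554.0 m.
Inverse transverse Mercator on WGS84 gives φ = 77.58379992°, λ = 153.95270067°.

lat 77.583800°, lon 153.952701°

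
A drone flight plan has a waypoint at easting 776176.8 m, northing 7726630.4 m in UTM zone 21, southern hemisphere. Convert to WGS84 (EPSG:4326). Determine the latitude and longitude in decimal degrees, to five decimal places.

lat -20.53900°, lon -54.35140°

Zone 21S: λ₀ = -57°, k₀ = 0.9996, false easting 500000 m, false northing 10000000 m.
Meridian distance M = (N − FN)/k₀ = -2274279.3 m.
Inverse transverse Mercator on WGS84 gives φ = -20.53900029°, λ = -54.35140029°.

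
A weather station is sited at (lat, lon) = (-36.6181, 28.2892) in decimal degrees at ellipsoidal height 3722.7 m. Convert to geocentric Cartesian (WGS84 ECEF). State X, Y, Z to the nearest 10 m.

X 4515880 m, Y 2430450 m, Z -3785680 m

WGS84: a = 6378137 m, e² = 0.006694380; N(φ) = a/√(1−e²sin²φ) = 6385746.224 m.
X = (N+h)·cosφ·cosλ = 4515875.021 m; Y = (N+h)·cosφ·sinλ = 2430450.274 m; Z = (N(1−e²)+h)·sinφ = -3785681.951 m.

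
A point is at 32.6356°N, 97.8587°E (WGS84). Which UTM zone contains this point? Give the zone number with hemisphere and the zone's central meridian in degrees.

UTM zone = ⌊(λ + 180)/6⌋ + 1; 97.8587° ∈ [96°, 102°) → zone 47.
Hemisphere: N (φ ≥ 0).
Central meridian λ₀ = 6×47 − 183 = 99°.

Zone 47N, central meridian 99°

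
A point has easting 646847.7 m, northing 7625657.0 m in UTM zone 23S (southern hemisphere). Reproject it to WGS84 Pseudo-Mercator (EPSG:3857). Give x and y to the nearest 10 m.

Unproject from UTM 23S (λ₀ = -45°) → φ = -21.46559981°, λ = -43.58270009°.
Web Mercator (R = 6378137 m): x = -4851603.981 m, y = -2447483.775 m.

x -4851600 m, y -2447480 m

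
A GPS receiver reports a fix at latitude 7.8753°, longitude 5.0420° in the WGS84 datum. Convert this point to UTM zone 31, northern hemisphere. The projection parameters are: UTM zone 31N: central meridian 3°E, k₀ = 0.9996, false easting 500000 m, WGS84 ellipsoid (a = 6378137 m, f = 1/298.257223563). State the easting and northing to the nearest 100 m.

E 725100 m, N 871100 m

Zone 31 central meridian λ₀ = 6×31 − 183 = 3°; Δλ = +2.0420°.
Transverse Mercator on WGS84 with k₀ = 0.9996 gives E = 725140.775 m, N = 871061.999 m.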